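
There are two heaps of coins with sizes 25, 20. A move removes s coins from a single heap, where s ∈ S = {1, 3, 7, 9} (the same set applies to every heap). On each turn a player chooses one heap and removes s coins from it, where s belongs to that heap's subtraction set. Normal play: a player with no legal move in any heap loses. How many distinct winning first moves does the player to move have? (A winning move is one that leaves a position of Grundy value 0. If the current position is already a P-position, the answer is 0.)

All heaps use S = {1, 3, 7, 9}:
n :  0  1  2  3  4  5  6  7  8  9 10 11 12 13 14 15 16 17 18 19 20 21 22 23 24 25
G :  0  1  0  1  0  1  0  1  0  1  0  1  0  1  0  1  0  1  0  1  0  1  0  1  0  1
Heap A: G(25) = 1.
Heap B: G(20) = 0.
Combined Grundy value = 1 ⊕ 0 = 1.
A winning move leaves total XOR = 0, i.e. changes one component's Grundy value g to g ⊕ X where X is the current total.
Heap A: need g' = 1⊕1 = 0. Options: 25−1→G=0, 25−3→G=0, 25−7→G=0, 25−9→G=0. Hits: 4.
Heap B: need g' = 0⊕1 = 1. Options: 20−1→G=1, 20−3→G=1, 20−7→G=1, 20−9→G=1. Hits: 4.

8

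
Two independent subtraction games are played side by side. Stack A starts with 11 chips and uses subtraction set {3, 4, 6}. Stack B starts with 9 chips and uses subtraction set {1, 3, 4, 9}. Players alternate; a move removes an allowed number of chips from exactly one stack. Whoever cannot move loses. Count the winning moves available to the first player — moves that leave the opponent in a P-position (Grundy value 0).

1

Stack A, S = {3, 4, 6}:
n :  0  1  2  3  4  5  6  7  8  9 10 11
G :  0  0  0  1  1  1  2  2  2  0  0  0
G_A(11) = 0.
Stack B, S = {1, 3, 4, 9}:
n : 0 1 2 3 4 5 6 7 8 9
G : 0 1 0 1 2 3 2 0 1 4
G_B(9) = 4.
Combined Grundy value = 0 ⊕ 4 = 4.
A winning move leaves total XOR = 0, i.e. changes one component's Grundy value g to g ⊕ X where X is the current total.
Stack A: need g' = 0⊕4 = 4. Options: 11−3→G=2, 11−4→G=2, 11−6→G=1. Hits: 0.
Stack B: need g' = 4⊕4 = 0. Options: 9−1→G=1, 9−3→G=2, 9−4→G=3, 9−9→G=0. Hits: 1.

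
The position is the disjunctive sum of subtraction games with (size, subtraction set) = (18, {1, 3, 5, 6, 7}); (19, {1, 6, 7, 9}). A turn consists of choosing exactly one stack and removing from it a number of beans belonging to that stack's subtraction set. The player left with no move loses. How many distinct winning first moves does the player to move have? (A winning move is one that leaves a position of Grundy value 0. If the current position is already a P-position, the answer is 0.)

Stack A, S = {1, 3, 5, 6, 7}:
n :  0  1  2  3  4  5  6  7  8  9 10 11 12 13 14 15 16 17 18
G :  0  1  0  1  0  1  2  3  2  3  2  3  0  1  0  1  0  1  2
G_A(18) = 2.
Stack B, S = {1, 6, 7, 9}:
G(0) = 0
G(1) = mex{0} = 1
G(2) = mex{1} = 0
G(3) = mex{0} = 1
G(4) = mex{1} = 0
G(5) = mex{0} = 1
G(6) = mex{1,0} = 2
G(7) = mex{2,1,0} = 3
G(8) = mex{3,0,1} = 2
G(9) = mex{2,1,0,0} = 3
G(10) = mex{3,0,1,1} = 2
G(11) = mex{2,1,0,0} = 3
G(12) = mex{3,2,1,1} = 0
G(13) = mex{0,3,2,0} = 1
G(14) = mex{1,2,3,1} = 0
G(15) = mex{0,3,2,2} = 1
G(16) = mex{1,2,3,3} = 0
G(17) = mex{0,3,2,2} = 1
G(18) = mex{1,0,3,3} = 2
G(19) = mex{2,1,0,2} = 3
G_B(19) = 3.
Combined Grundy value = 2 ⊕ 3 = 1.
A winning move leaves total XOR = 0, i.e. changes one component's Grundy value g to g ⊕ X where X is the current total.
Stack A: need g' = 2⊕1 = 3. Options: 18−1→G=1, 18−3→G=1, 18−5→G=1, 18−6→G=0, 18−7→G=3. Hits: 1.
Stack B: need g' = 3⊕1 = 2. Options: 19−1→G=2, 19−6→G=1, 19−7→G=0, 19−9→G=2. Hits: 2.

3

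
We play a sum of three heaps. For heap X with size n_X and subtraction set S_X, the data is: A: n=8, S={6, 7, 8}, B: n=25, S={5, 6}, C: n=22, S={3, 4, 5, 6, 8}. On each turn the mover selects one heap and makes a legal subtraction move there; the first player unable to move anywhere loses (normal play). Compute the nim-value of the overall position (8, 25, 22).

Heap A, S = {6, 7, 8}:
G(0) = 0
G(1) = mex{} = 0
G(2) = mex{} = 0
G(3) = mex{} = 0
G(4) = mex{} = 0
G(5) = mex{} = 0
G(6) = mex{0} = 1
G(7) = mex{0,0} = 1
G(8) = mex{0,0,0} = 1
G_A(8) = 1.
Heap B, S = {5, 6}:
n :  0  1  2  3  4  5  6  7  8  9 10 11 12 13 14 15 16 17 18 19 20 21 22 23 24 25
G :  0  0  0  0  0  1  1  1  1  1  2  0  0  0  0  0  1  1  1  1  1  2  0  0  0  0
G_B(25) = 0.
Heap C, S = {3, 4, 5, 6, 8}:
G(0) = 0
G(1) = mex{} = 0
G(2) = mex{} = 0
G(3) = mex{0} = 1
G(4) = mex{0,0} = 1
G(5) = mex{0,0,0} = 1
G(6) = mex{1,0,0,0} = 2
G(7) = mex{1,1,0,0} = 2
G(8) = mex{1,1,1,0,0} = 2
G(9) = mex{2,1,1,1,0} = 3
G(10) = mex{2,2,1,1,0} = 3
G(11) = mex{2,2,2,1,1} = 0
G(12) = mex{3,2,2,2,1} = 0
G(13) = mex{3,3,2,2,1} = 0
G(14) = mex{0,3,3,2,2} = 1
G(15) = mex{0,0,3,3,2} = 1
G(16) = mex{0,0,0,3,2} = 1
G(17) = mex{1,0,0,0,3} = 2
G(18) = mex{1,1,0,0,3} = 2
G(19) = mex{1,1,1,0,0} = 2
G(20) = mex{2,1,1,1,0} = 3
G(21) = mex{2,2,1,1,0} = 3
G(22) = mex{2,2,2,1,1} = 0
G_C(22) = 0.
Combined Grundy value = 1 ⊕ 0 ⊕ 0 = 1.

1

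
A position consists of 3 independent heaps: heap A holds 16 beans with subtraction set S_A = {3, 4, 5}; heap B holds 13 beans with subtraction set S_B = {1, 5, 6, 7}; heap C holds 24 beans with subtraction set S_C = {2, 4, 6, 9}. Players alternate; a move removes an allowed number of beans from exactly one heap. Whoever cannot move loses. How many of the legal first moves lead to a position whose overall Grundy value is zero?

5

Heap A, S = {3, 4, 5}:
n :  0  1  2  3  4  5  6  7  8  9 10 11 12 13 14 15 16
G :  0  0  0  1  1  1  2  2  0  0  0  1  1  1  2  2  0
G_A(16) = 0.
Heap B, S = {1, 5, 6, 7}:
G(0) = 0
G(1) = mex{0} = 1
G(2) = mex{1} = 0
G(3) = mex{0} = 1
G(4) = mex{1} = 0
G(5) = mex{0,0} = 1
G(6) = mex{1,1,0} = 2
G(7) = mex{2,0,1,0} = 3
G(8) = mex{3,1,0,1} = 2
G(9) = mex{2,0,1,0} = 3
G(10) = mex{3,1,0,1} = 2
G(11) = mex{2,2,1,0} = 3
G(12) = mex{3,3,2,1} = 0
G(13) = mex{0,2,3,2} = 1
G_B(13) = 1.
Heap C, S = {2, 4, 6, 9}:
G(0) = 0
G(1) = mex{} = 0
G(2) = mex{0} = 1
G(3) = mex{0} = 1
G(4) = mex{1,0} = 2
G(5) = mex{1,0} = 2
G(6) = mex{2,1,0} = 3
G(7) = mex{2,1,0} = 3
G(8) = mex{3,2,1} = 0
G(9) = mex{3,2,1,0} = 4
G(10) = mex{0,3,2,0} = 1
G(11) = mex{4,3,2,1} = 0
G(12) = mex{1,0,3,1} = 2
G(13) = mex{0,4,3,2} = 1
G(14) = mex{2,1,0,2} = 3
G(15) = mex{1,0,4,3} = 2
G(16) = mex{3,2,1,3} = 0
G(17) = mex{2,1,0,0} = 3
G(18) = mex{0,3,2,4} = 1
G(19) = mex{3,2,1,1} = 0
G(20) = mex{1,0,3,0} = 2
G(21) = mex{0,3,2,2} = 1
G(22) = mex{2,1,0,1} = 3
G(23) = mex{1,0,3,3} = 2
G(24) = mex{3,2,1,2} = 0
G_C(24) = 0.
Combined Grundy value = 0 ⊕ 1 ⊕ 0 = 1.
A winning move leaves total XOR = 0, i.e. changes one component's Grundy value g to g ⊕ X where X is the current total.
Heap A: need g' = 0⊕1 = 1. Options: 16−3→G=1, 16−4→G=1, 16−5→G=1. Hits: 3.
Heap B: need g' = 1⊕1 = 0. Options: 13−1→G=0, 13−5→G=2, 13−6→G=3, 13−7→G=2. Hits: 1.
Heap C: need g' = 0⊕1 = 1. Options: 24−2→G=3, 24−4→G=2, 24−6→G=1, 24−9→G=2. Hits: 1.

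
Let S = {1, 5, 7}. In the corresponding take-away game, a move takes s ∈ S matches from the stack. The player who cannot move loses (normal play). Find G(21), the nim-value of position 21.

n :  0  1  2  3  4  5  6  7  8  9 10 11 12 13 14 15 16 17 18 19 20 21
G :  0  1  0  1  0  1  0  1  0  1  0  1  0  1  0  1  0  1  0  1  0  1

1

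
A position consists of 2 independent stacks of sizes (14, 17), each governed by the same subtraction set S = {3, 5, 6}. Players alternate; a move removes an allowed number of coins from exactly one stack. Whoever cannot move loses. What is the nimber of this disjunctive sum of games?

3

All stacks use S = {3, 5, 6}:
G(0) = 0
G(1) = mex{} = 0
G(2) = mex{} = 0
G(3) = mex{0} = 1
G(4) = mex{0} = 1
G(5) = mex{0,0} = 1
G(6) = mex{1,0,0} = 2
G(7) = mex{1,0,0} = 2
G(8) = mex{1,1,0} = 2
G(9) = mex{2,1,1} = 0
G(10) = mex{2,1,1} = 0
G(11) = mex{2,2,1} = 0
G(12) = mex{0,2,2} = 1
G(13) = mex{0,2,2} = 1
G(14) = mex{0,0,2} = 1
G(15) = mex{1,0,0} = 2
G(16) = mex{1,0,0} = 2
G(17) = mex{1,1,0} = 2
Stack A: G(14) = 1.
Stack B: G(17) = 2.
Combined Grundy value = 1 ⊕ 2 = 3.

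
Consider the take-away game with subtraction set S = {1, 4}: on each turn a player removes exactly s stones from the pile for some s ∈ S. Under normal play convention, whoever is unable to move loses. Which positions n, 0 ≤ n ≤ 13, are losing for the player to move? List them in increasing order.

n :  0  1  2  3  4  5  6  7  8  9 10 11 12 13
G :  0  1  0  1  2  0  1  0  1  2  0  1  0  1
P-positions are exactly the n with G(n) = 0.

0, 2, 5, 7, 10, 12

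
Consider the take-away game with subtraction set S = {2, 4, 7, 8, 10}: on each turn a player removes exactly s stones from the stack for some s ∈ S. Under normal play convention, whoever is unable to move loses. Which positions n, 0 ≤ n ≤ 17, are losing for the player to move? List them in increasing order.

n :  0  1  2  3  4  5  6  7  8  9 10 11 12 13 14 15 16 17
G :  0  0  1  1  2  2  0  3  1  4  2  5  0  3  1  0  2  1
P-positions are exactly the n with G(n) = 0.

0, 1, 6, 12, 15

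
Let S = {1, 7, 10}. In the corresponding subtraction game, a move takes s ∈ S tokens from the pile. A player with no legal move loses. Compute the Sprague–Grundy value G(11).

n :  0  1  2  3  4  5  6  7  8  9 10 11
G :  0  1  0  1  0  1  0  1  0  1  2  3

3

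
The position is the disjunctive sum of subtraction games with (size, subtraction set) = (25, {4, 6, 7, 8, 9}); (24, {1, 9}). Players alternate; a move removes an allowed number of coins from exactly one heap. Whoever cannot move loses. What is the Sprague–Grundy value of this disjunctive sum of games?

Heap A, S = {4, 6, 7, 8, 9}:
G(0) = 0
G(1) = mex{} = 0
G(2) = mex{} = 0
G(3) = mex{} = 0
G(4) = mex{0} = 1
G(5) = mex{0} = 1
G(6) = mex{0,0} = 1
G(7) = mex{0,0,0} = 1
G(8) = mex{1,0,0,0} = 2
G(9) = mex{1,0,0,0,0} = 2
G(10) = mex{1,1,0,0,0} = 2
G(11) = mex{1,1,1,0,0} = 2
G(12) = mex{2,1,1,1,0} = 3
G(13) = mex{2,1,1,1,1} = 0
G(14) = mex{2,2,1,1,1} = 0
G(15) = mex{2,2,2,1,1} = 0
G(16) = mex{3,2,2,2,1} = 0
G(17) = mex{0,2,2,2,2} = 1
G(18) = mex{0,3,2,2,2} = 1
G(19) = mex{0,0,3,2,2} = 1
G(20) = mex{0,0,0,3,2} = 1
G(21) = mex{1,0,0,0,3} = 2
G(22) = mex{1,0,0,0,0} = 2
G(23) = mex{1,1,0,0,0} = 2
G(24) = mex{1,1,1,0,0} = 2
G(25) = mex{2,1,1,1,0} = 3
G_A(25) = 3.
Heap B, S = {1, 9}:
G(0) = 0
G(1) = mex{0} = 1
G(2) = mex{1} = 0
G(3) = mex{0} = 1
G(4) = mex{1} = 0
G(5) = mex{0} = 1
G(6) = mex{1} = 0
G(7) = mex{0} = 1
G(8) = mex{1} = 0
G(9) = mex{0,0} = 1
G(10) = mex{1,1} = 0
G(11) = mex{0,0} = 1
G(12) = mex{1,1} = 0
G(13) = mex{0,0} = 1
G(14) = mex{1,1} = 0
G(15) = mex{0,0} = 1
G(16) = mex{1,1} = 0
G(17) = mex{0,0} = 1
G(18) = mex{1,1} = 0
G(19) = mex{0,0} = 1
G(20) = mex{1,1} = 0
G(21) = mex{0,0} = 1
G(22) = mex{1,1} = 0
G(23) = mex{0,0} = 1
G(24) = mex{1,1} = 0
G_B(24) = 0.
Combined Grundy value = 3 ⊕ 0 = 3.

3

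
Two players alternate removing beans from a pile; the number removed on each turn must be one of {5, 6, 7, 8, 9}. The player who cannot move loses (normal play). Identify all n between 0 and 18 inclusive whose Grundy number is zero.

G(0) = 0
G(1) = mex{} = 0
G(2) = mex{} = 0
G(3) = mex{} = 0
G(4) = mex{} = 0
G(5) = mex{0} = 1
G(6) = mex{0,0} = 1
G(7) = mex{0,0,0} = 1
G(8) = mex{0,0,0,0} = 1
G(9) = mex{0,0,0,0,0} = 1
G(10) = mex{1,0,0,0,0} = 2
G(11) = mex{1,1,0,0,0} = 2
G(12) = mex{1,1,1,0,0} = 2
G(13) = mex{1,1,1,1,0} = 2
G(14) = mex{1,1,1,1,1} = 0
G(15) = mex{2,1,1,1,1} = 0
G(16) = mex{2,2,1,1,1} = 0
G(17) = mex{2,2,2,1,1} = 0
G(18) = mex{2,2,2,2,1} = 0
P-positions are exactly the n with G(n) = 0.

0, 1, 2, 3, 4, 14, 15, 16, 17, 18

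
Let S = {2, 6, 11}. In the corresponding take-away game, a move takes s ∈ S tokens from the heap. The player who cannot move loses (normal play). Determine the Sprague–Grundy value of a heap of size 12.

2

n :  0  1  2  3  4  5  6  7  8  9 10 11 12
G :  0  0  1  1  0  0  1  1  0  0  1  1  2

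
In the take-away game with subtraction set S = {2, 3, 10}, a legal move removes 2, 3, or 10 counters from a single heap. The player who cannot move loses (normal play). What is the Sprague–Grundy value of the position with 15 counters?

n :  0  1  2  3  4  5  6  7  8  9 10 11 12 13 14 15
G :  0  0  1  1  2  0  0  1  1  2  2  3  0  0  1  1

1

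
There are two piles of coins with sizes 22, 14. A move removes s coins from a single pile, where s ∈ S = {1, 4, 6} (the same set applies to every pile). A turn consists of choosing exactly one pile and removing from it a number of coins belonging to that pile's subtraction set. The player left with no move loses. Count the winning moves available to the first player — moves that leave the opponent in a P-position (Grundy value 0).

1

All piles use S = {1, 4, 6}:
G(0) = 0
G(1) = mex{0} = 1
G(2) = mex{1} = 0
G(3) = mex{0} = 1
G(4) = mex{1,0} = 2
G(5) = mex{2,1} = 0
G(6) = mex{0,0,0} = 1
G(7) = mex{1,1,1} = 0
G(8) = mex{0,2,0} = 1
G(9) = mex{1,0,1} = 2
G(10) = mex{2,1,2} = 0
G(11) = mex{0,0,0} = 1
G(12) = mex{1,1,1} = 0
G(13) = mex{0,2,0} = 1
G(14) = mex{1,0,1} = 2
G(15) = mex{2,1,2} = 0
G(16) = mex{0,0,0} = 1
G(17) = mex{1,1,1} = 0
G(18) = mex{0,2,0} = 1
G(19) = mex{1,0,1} = 2
G(20) = mex{2,1,2} = 0
G(21) = mex{0,0,0} = 1
G(22) = mex{1,1,1} = 0
Pile A: G(22) = 0.
Pile B: G(14) = 2.
Combined Grundy value = 0 ⊕ 2 = 2.
A winning move leaves total XOR = 0, i.e. changes one component's Grundy value g to g ⊕ X where X is the current total.
Pile A: need g' = 0⊕2 = 2. Options: 22−1→G=1, 22−4→G=1, 22−6→G=1. Hits: 0.
Pile B: need g' = 2⊕2 = 0. Options: 14−1→G=1, 14−4→G=0, 14−6→G=1. Hits: 1.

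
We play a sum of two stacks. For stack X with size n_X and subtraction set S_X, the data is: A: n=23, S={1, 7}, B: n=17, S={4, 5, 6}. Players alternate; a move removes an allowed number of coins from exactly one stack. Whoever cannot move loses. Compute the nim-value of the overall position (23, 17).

0

Stack A, S = {1, 7}:
G(0) = 0
G(1) = mex{0} = 1
G(2) = mex{1} = 0
G(3) = mex{0} = 1
G(4) = mex{1} = 0
G(5) = mex{0} = 1
G(6) = mex{1} = 0
G(7) = mex{0,0} = 1
G(8) = mex{1,1} = 0
G(9) = mex{0,0} = 1
G(10) = mex{1,1} = 0
G(11) = mex{0,0} = 1
G(12) = mex{1,1} = 0
G(13) = mex{0,0} = 1
G(14) = mex{1,1} = 0
G(15) = mex{0,0} = 1
G(16) = mex{1,1} = 0
G(17) = mex{0,0} = 1
G(18) = mex{1,1} = 0
G(19) = mex{0,0} = 1
G(20) = mex{1,1} = 0
G(21) = mex{0,0} = 1
G(22) = mex{1,1} = 0
G(23) = mex{0,0} = 1
G_A(23) = 1.
Stack B, S = {4, 5, 6}:
G(0) = 0
G(1) = mex{} = 0
G(2) = mex{} = 0
G(3) = mex{} = 0
G(4) = mex{0} = 1
G(5) = mex{0,0} = 1
G(6) = mex{0,0,0} = 1
G(7) = mex{0,0,0} = 1
G(8) = mex{1,0,0} = 2
G(9) = mex{1,1,0} = 2
G(10) = mex{1,1,1} = 0
G(11) = mex{1,1,1} = 0
G(12) = mex{2,1,1} = 0
G(13) = mex{2,2,1} = 0
G(14) = mex{0,2,2} = 1
G(15) = mex{0,0,2} = 1
G(16) = mex{0,0,0} = 1
G(17) = mex{0,0,0} = 1
G_B(17) = 1.
Combined Grundy value = 1 ⊕ 1 = 0.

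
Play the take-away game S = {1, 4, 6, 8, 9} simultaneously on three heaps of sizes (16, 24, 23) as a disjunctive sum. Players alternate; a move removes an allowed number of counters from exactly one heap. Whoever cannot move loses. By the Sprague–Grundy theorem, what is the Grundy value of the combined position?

3

All heaps use S = {1, 4, 6, 8, 9}:
G(0) = 0
G(1) = mex{0} = 1
G(2) = mex{1} = 0
G(3) = mex{0} = 1
G(4) = mex{1,0} = 2
G(5) = mex{2,1} = 0
G(6) = mex{0,0,0} = 1
G(7) = mex{1,1,1} = 0
G(8) = mex{0,2,0,0} = 1
G(9) = mex{1,0,1,1,0} = 2
G(10) = mex{2,1,2,0,1} = 3
G(11) = mex{3,0,0,1,0} = 2
G(12) = mex{2,1,1,2,1} = 0
G(13) = mex{0,2,0,0,2} = 1
G(14) = mex{1,3,1,1,0} = 2
G(15) = mex{2,2,2,0,1} = 3
G(16) = mex{3,0,3,1,0} = 2
G(17) = mex{2,1,2,2,1} = 0
G(18) = mex{0,2,0,3,2} = 1
G(19) = mex{1,3,1,2,3} = 0
G(20) = mex{0,2,2,0,2} = 1
G(21) = mex{1,0,3,1,0} = 2
G(22) = mex{2,1,2,2,1} = 0
G(23) = mex{0,0,0,3,2} = 1
G(24) = mex{1,1,1,2,3} = 0
Heap A: G(16) = 2.
Heap B: G(24) = 0.
Heap C: G(23) = 1.
Combined Grundy value = 2 ⊕ 0 ⊕ 1 = 3.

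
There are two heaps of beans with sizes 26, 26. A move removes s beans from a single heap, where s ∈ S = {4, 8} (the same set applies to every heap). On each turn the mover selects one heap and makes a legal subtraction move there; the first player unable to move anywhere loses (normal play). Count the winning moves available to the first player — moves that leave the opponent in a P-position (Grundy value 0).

0

All heaps use S = {4, 8}:
G(0) = 0
G(1) = mex{} = 0
G(2) = mex{} = 0
G(3) = mex{} = 0
G(4) = mex{0} = 1
G(5) = mex{0} = 1
G(6) = mex{0} = 1
G(7) = mex{0} = 1
G(8) = mex{1,0} = 2
G(9) = mex{1,0} = 2
G(10) = mex{1,0} = 2
G(11) = mex{1,0} = 2
G(12) = mex{2,1} = 0
G(13) = mex{2,1} = 0
G(14) = mex{2,1} = 0
G(15) = mex{2,1} = 0
G(16) = mex{0,2} = 1
G(17) = mex{0,2} = 1
G(18) = mex{0,2} = 1
G(19) = mex{0,2} = 1
G(20) = mex{1,0} = 2
G(21) = mex{1,0} = 2
G(22) = mex{1,0} = 2
G(23) = mex{1,0} = 2
G(24) = mex{2,1} = 0
G(25) = mex{2,1} = 0
G(26) = mex{2,1} = 0
Heap A: G(26) = 0.
Heap B: G(26) = 0.
Combined Grundy value = 0 ⊕ 0 = 0.
A winning move leaves total XOR = 0, i.e. changes one component's Grundy value g to g ⊕ X where X is the current total.
Heap A: target g' = 0⊕0 = 0, but every legal move changes the Grundy value (mex property), so 0 moves.
Heap B: target g' = 0⊕0 = 0, but every legal move changes the Grundy value (mex property), so 0 moves.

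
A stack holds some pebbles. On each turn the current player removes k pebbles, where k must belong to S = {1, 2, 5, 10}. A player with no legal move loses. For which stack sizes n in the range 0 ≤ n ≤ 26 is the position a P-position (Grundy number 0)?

0, 3, 6, 9, 12, 15, 18, 21, 24

G(0) = 0
G(1) = mex{0} = 1
G(2) = mex{1,0} = 2
G(3) = mex{2,1} = 0
G(4) = mex{0,2} = 1
G(5) = mex{1,0,0} = 2
G(6) = mex{2,1,1} = 0
G(7) = mex{0,2,2} = 1
G(8) = mex{1,0,0} = 2
G(9) = mex{2,1,1} = 0
G(10) = mex{0,2,2,0} = 1
G(11) = mex{1,0,0,1} = 2
G(12) = mex{2,1,1,2} = 0
G(13) = mex{0,2,2,0} = 1
G(14) = mex{1,0,0,1} = 2
G(15) = mex{2,1,1,2} = 0
G(16) = mex{0,2,2,0} = 1
G(17) = mex{1,0,0,1} = 2
G(18) = mex{2,1,1,2} = 0
G(19) = mex{0,2,2,0} = 1
G(20) = mex{1,0,0,1} = 2
G(21) = mex{2,1,1,2} = 0
G(22) = mex{0,2,2,0} = 1
G(23) = mex{1,0,0,1} = 2
G(24) = mex{2,1,1,2} = 0
G(25) = mex{0,2,2,0} = 1
G(26) = mex{1,0,0,1} = 2
P-positions are exactly the n with G(n) = 0.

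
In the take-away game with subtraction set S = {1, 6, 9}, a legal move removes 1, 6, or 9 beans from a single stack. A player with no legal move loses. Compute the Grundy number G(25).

1

G(0) = 0
G(1) = mex{0} = 1
G(2) = mex{1} = 0
G(3) = mex{0} = 1
G(4) = mex{1} = 0
G(5) = mex{0} = 1
G(6) = mex{1,0} = 2
G(7) = mex{2,1} = 0
G(8) = mex{0,0} = 1
G(9) = mex{1,1,0} = 2
G(10) = mex{2,0,1} = 3
G(11) = mex{3,1,0} = 2
G(12) = mex{2,2,1} = 0
G(13) = mex{0,0,0} = 1
G(14) = mex{1,1,1} = 0
G(15) = mex{0,2,2} = 1
G(16) = mex{1,3,0} = 2
G(17) = mex{2,2,1} = 0
G(18) = mex{0,0,2} = 1
G(19) = mex{1,1,3} = 0
G(20) = mex{0,0,2} = 1
G(21) = mex{1,1,0} = 2
G(22) = mex{2,2,1} = 0
G(23) = mex{0,0,0} = 1
G(24) = mex{1,1,1} = 0
G(25) = mex{0,0,2} = 1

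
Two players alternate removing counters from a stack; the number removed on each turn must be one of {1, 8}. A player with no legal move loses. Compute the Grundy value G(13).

0

G(0) = 0
G(1) = mex{0} = 1
G(2) = mex{1} = 0
G(3) = mex{0} = 1
G(4) = mex{1} = 0
G(5) = mex{0} = 1
G(6) = mex{1} = 0
G(7) = mex{0} = 1
G(8) = mex{1,0} = 2
G(9) = mex{2,1} = 0
G(10) = mex{0,0} = 1
G(11) = mex{1,1} = 0
G(12) = mex{0,0} = 1
G(13) = mex{1,1} = 0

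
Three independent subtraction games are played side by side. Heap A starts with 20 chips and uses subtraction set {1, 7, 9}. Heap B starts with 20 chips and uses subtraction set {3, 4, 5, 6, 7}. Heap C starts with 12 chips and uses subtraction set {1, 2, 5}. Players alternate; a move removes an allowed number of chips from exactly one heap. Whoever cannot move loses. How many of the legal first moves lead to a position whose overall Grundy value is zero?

Heap A, S = {1, 7, 9}:
n :  0  1  2  3  4  5  6  7  8  9 10 11 12 13 14 15 16 17 18 19 20
G :  0  1  0  1  0  1  0  1  0  1  0  1  0  1  0  1  0  1  0  1  0
G_A(20) = 0.
Heap B, S = {3, 4, 5, 6, 7}:
G(0) = 0
G(1) = mex{} = 0
G(2) = mex{} = 0
G(3) = mex{0} = 1
G(4) = mex{0,0} = 1
G(5) = mex{0,0,0} = 1
G(6) = mex{1,0,0,0} = 2
G(7) = mex{1,1,0,0,0} = 2
G(8) = mex{1,1,1,0,0} = 2
G(9) = mex{2,1,1,1,0} = 3
G(10) = mex{2,2,1,1,1} = 0
G(11) = mex{2,2,2,1,1} = 0
G(12) = mex{3,2,2,2,1} = 0
G(13) = mex{0,3,2,2,2} = 1
G(14) = mex{0,0,3,2,2} = 1
G(15) = mex{0,0,0,3,2} = 1
G(16) = mex{1,0,0,0,3} = 2
G(17) = mex{1,1,0,0,0} = 2
G(18) = mex{1,1,1,0,0} = 2
G(19) = mex{2,1,1,1,0} = 3
G(20) = mex{2,2,1,1,1} = 0
G_B(20) = 0.
Heap C, S = {1, 2, 5}:
G(0) = 0
G(1) = mex{0} = 1
G(2) = mex{1,0} = 2
G(3) = mex{2,1} = 0
G(4) = mex{0,2} = 1
G(5) = mex{1,0,0} = 2
G(6) = mex{2,1,1} = 0
G(7) = mex{0,2,2} = 1
G(8) = mex{1,0,0} = 2
G(9) = mex{2,1,1} = 0
G(10) = mex{0,2,2} = 1
G(11) = mex{1,0,0} = 2
G(12) = mex{2,1,1} = 0
G_C(12) = 0.
Combined Grundy value = 0 ⊕ 0 ⊕ 0 = 0.
A winning move leaves total XOR = 0, i.e. changes one component's Grundy value g to g ⊕ X where X is the current total.
Heap A: target g' = 0⊕0 = 0, but every legal move changes the Grundy value (mex property), so 0 moves.
Heap B: target g' = 0⊕0 = 0, but every legal move changes the Grundy value (mex property), so 0 moves.
Heap C: target g' = 0⊕0 = 0, but every legal move changes the Grundy value (mex property), so 0 moves.

0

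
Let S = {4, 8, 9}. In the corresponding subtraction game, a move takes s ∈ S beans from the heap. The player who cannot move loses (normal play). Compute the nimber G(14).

0

n :  0  1  2  3  4  5  6  7  8  9 10 11 12 13 14
G :  0  0  0  0  1  1  1  1  2  2  2  2  3  0  0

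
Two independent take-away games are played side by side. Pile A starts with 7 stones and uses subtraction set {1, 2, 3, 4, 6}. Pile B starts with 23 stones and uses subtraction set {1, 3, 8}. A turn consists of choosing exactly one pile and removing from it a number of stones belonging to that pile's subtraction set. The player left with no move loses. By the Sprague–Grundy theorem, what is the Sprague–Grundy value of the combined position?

3

Pile A, S = {1, 2, 3, 4, 6}:
G(0) = 0
G(1) = mex{0} = 1
G(2) = mex{1,0} = 2
G(3) = mex{2,1,0} = 3
G(4) = mex{3,2,1,0} = 4
G(5) = mex{4,3,2,1} = 0
G(6) = mex{0,4,3,2,0} = 1
G(7) = mex{1,0,4,3,1} = 2
G_A(7) = 2.
Pile B, S = {1, 3, 8}:
n :  0  1  2  3  4  5  6  7  8  9 10 11 12 13 14 15 16 17 18 19 20 21 22 23
G :  0  1  0  1  0  1  0  1  2  3  2  0  1  0  1  0  1  0  1  2  3  2  0  1
G_B(23) = 1.
Combined Grundy value = 2 ⊕ 1 = 3.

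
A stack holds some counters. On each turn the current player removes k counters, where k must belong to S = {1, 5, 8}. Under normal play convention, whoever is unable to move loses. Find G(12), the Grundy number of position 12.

2

G(0) = 0
G(1) = mex{0} = 1
G(2) = mex{1} = 0
G(3) = mex{0} = 1
G(4) = mex{1} = 0
G(5) = mex{0,0} = 1
G(6) = mex{1,1} = 0
G(7) = mex{0,0} = 1
G(8) = mex{1,1,0} = 2
G(9) = mex{2,0,1} = 3
G(10) = mex{3,1,0} = 2
G(11) = mex{2,0,1} = 3
G(12) = mex{3,1,0} = 2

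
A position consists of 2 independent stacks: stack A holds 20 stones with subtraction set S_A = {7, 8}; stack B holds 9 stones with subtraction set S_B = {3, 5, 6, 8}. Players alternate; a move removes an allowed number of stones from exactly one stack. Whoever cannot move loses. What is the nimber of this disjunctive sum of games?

Stack A, S = {7, 8}:
n :  0  1  2  3  4  5  6  7  8  9 10 11 12 13 14 15 16 17 18 19 20
G :  0  0  0  0  0  0  0  1  1  1  1  1  1  1  2  0  0  0  0  0  0
G_A(20) = 0.
Stack B, S = {3, 5, 6, 8}:
n : 0 1 2 3 4 5 6 7 8 9
G : 0 0 0 1 1 1 2 2 2 3
G_B(9) = 3.
Combined Grundy value = 0 ⊕ 3 = 3.

3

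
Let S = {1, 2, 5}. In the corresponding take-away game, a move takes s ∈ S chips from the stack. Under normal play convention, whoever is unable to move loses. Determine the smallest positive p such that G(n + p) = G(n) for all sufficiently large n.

3

G(0) = 0
G(1) = mex{0} = 1
G(2) = mex{1,0} = 2
G(3) = mex{2,1} = 0
G(4) = mex{0,2} = 1
G(5) = mex{1,0,0} = 2
G(6) = mex{2,1,1} = 0
G(7) = mex{0,2,2} = 1
G(8) = mex{1,0,0} = 2
G(9) = mex{2,1,1} = 0
G(10) = mex{0,2,2} = 1
G(11) = mex{1,0,0} = 2
G(12) = mex{2,1,1} = 0
G(13) = mex{0,2,2} = 1
G(14) = mex{1,0,0} = 2
G(n+3) = G(n) holds for n = 0,…,4 (a full window of length max(S) = 5), so the sequence is purely periodic with period 3.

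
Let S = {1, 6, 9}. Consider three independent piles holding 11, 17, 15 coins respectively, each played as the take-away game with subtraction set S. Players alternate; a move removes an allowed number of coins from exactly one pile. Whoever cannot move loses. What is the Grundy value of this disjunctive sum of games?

3

All piles use S = {1, 6, 9}:
G(0) = 0
G(1) = mex{0} = 1
G(2) = mex{1} = 0
G(3) = mex{0} = 1
G(4) = mex{1} = 0
G(5) = mex{0} = 1
G(6) = mex{1,0} = 2
G(7) = mex{2,1} = 0
G(8) = mex{0,0} = 1
G(9) = mex{1,1,0} = 2
G(10) = mex{2,0,1} = 3
G(11) = mex{3,1,0} = 2
G(12) = mex{2,2,1} = 0
G(13) = mex{0,0,0} = 1
G(14) = mex{1,1,1} = 0
G(15) = mex{0,2,2} = 1
G(16) = mex{1,3,0} = 2
G(17) = mex{2,2,1} = 0
Pile A: G(11) = 2.
Pile B: G(17) = 0.
Pile C: G(15) = 1.
Combined Grundy value = 2 ⊕ 0 ⊕ 1 = 3.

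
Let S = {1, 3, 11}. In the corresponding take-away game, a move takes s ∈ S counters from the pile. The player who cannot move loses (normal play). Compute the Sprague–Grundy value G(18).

G(0) = 0
G(1) = mex{0} = 1
G(2) = mex{1} = 0
G(3) = mex{0,0} = 1
G(4) = mex{1,1} = 0
G(5) = mex{0,0} = 1
G(6) = mex{1,1} = 0
G(7) = mex{0,0} = 1
G(8) = mex{1,1} = 0
G(9) = mex{0,0} = 1
G(10) = mex{1,1} = 0
G(11) = mex{0,0,0} = 1
G(12) = mex{1,1,1} = 0
G(13) = mex{0,0,0} = 1
G(14) = mex{1,1,1} = 0
G(15) = mex{0,0,0} = 1
G(16) = mex{1,1,1} = 0
G(17) = mex{0,0,0} = 1
G(18) = mex{1,1,1} = 0

0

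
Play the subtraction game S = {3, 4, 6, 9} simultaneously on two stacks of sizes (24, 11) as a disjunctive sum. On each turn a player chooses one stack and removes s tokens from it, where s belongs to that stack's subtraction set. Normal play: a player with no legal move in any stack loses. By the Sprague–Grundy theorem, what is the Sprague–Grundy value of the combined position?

All stacks use S = {3, 4, 6, 9}:
n :  0  1  2  3  4  5  6  7  8  9 10 11 12 13 14 15 16 17 18 19 20 21 22 23 24
G :  0  0  0  1  1  1  2  2  2  3  3  3  0  0  0  1  1  1  2  2  2  3  3  3  0
Stack A: G(24) = 0.
Stack B: G(11) = 3.
Combined Grundy value = 0 ⊕ 3 = 3.

3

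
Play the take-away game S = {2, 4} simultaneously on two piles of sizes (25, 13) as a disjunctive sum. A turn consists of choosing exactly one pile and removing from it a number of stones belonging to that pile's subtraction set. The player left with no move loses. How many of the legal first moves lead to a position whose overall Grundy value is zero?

All piles use S = {2, 4}:
G(0) = 0
G(1) = mex{} = 0
G(2) = mex{0} = 1
G(3) = mex{0} = 1
G(4) = mex{1,0} = 2
G(5) = mex{1,0} = 2
G(6) = mex{2,1} = 0
G(7) = mex{2,1} = 0
G(8) = mex{0,2} = 1
G(9) = mex{0,2} = 1
G(10) = mex{1,0} = 2
G(11) = mex{1,0} = 2
G(12) = mex{2,1} = 0
G(13) = mex{2,1} = 0
G(14) = mex{0,2} = 1
G(15) = mex{0,2} = 1
G(16) = mex{1,0} = 2
G(17) = mex{1,0} = 2
G(18) = mex{2,1} = 0
G(19) = mex{2,1} = 0
G(20) = mex{0,2} = 1
G(21) = mex{0,2} = 1
G(22) = mex{1,0} = 2
G(23) = mex{1,0} = 2
G(24) = mex{2,1} = 0
G(25) = mex{2,1} = 0
Pile A: G(25) = 0.
Pile B: G(13) = 0.
Combined Grundy value = 0 ⊕ 0 = 0.
A winning move leaves total XOR = 0, i.e. changes one component's Grundy value g to g ⊕ X where X is the current total.
Pile A: target g' = 0⊕0 = 0, but every legal move changes the Grundy value (mex property), so 0 moves.
Pile B: target g' = 0⊕0 = 0, but every legal move changes the Grundy value (mex property), so 0 moves.

0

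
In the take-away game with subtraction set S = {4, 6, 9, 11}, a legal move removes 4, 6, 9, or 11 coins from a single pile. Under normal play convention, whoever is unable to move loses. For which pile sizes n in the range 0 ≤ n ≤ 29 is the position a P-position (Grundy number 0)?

0, 1, 2, 3, 15, 16, 17, 18

G(0) = 0
G(1) = mex{} = 0
G(2) = mex{} = 0
G(3) = mex{} = 0
G(4) = mex{0} = 1
G(5) = mex{0} = 1
G(6) = mex{0,0} = 1
G(7) = mex{0,0} = 1
G(8) = mex{1,0} = 2
G(9) = mex{1,0,0} = 2
G(10) = mex{1,1,0} = 2
G(11) = mex{1,1,0,0} = 2
G(12) = mex{2,1,0,0} = 3
G(13) = mex{2,1,1,0} = 3
G(14) = mex{2,2,1,0} = 3
G(15) = mex{2,2,1,1} = 0
G(16) = mex{3,2,1,1} = 0
G(17) = mex{3,2,2,1} = 0
G(18) = mex{3,3,2,1} = 0
G(19) = mex{0,3,2,2} = 1
G(20) = mex{0,3,2,2} = 1
G(21) = mex{0,0,3,2} = 1
G(22) = mex{0,0,3,2} = 1
G(23) = mex{1,0,3,3} = 2
G(24) = mex{1,0,0,3} = 2
G(25) = mex{1,1,0,3} = 2
G(26) = mex{1,1,0,0} = 2
G(27) = mex{2,1,0,0} = 3
G(28) = mex{2,1,1,0} = 3
G(29) = mex{2,2,1,0} = 3
P-positions are exactly the n with G(n) = 0.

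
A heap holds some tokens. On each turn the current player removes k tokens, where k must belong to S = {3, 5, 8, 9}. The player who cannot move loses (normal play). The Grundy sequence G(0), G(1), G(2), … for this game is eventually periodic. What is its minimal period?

12

n :  0  1  2  3  4  5  6  7  8  9 10 11 12 13 14 15 16 17 18 19 20 21 22 23 24 25
G :  0  0  0  1  1  1  2  2  2  3  3  3  0  0  0  1  1  1  2  2  2  3  3  3  0  0
G(n+12) = G(n) holds for n = 0,…,8 (a full window of length max(S) = 9), so the sequence is purely periodic with period 12.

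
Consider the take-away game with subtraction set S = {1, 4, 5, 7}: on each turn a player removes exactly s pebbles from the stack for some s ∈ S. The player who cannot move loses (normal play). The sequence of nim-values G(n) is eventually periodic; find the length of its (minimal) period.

G(0) = 0
G(1) = mex{0} = 1
G(2) = mex{1} = 0
G(3) = mex{0} = 1
G(4) = mex{1,0} = 2
G(5) = mex{2,1,0} = 3
G(6) = mex{3,0,1} = 2
G(7) = mex{2,1,0,0} = 3
G(8) = mex{3,2,1,1} = 0
G(9) = mex{0,3,2,0} = 1
G(10) = mex{1,2,3,1} = 0
G(11) = mex{0,3,2,2} = 1
G(12) = mex{1,0,3,3} = 2
G(13) = mex{2,1,0,2} = 3
G(14) = mex{3,0,1,3} = 2
G(15) = mex{2,1,0,0} = 3
G(16) = mex{3,2,1,1} = 0
G(17) = mex{0,3,2,0} = 1
G(n+8) = G(n) holds for n = 0,…,6 (a full window of length max(S) = 7), so the sequence is purely periodic with period 8.

8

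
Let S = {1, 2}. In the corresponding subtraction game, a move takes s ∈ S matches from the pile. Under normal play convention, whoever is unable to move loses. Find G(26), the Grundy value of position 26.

n :  0  1  2  3  4  5  6  7  8  9 10 11 12 13 14 15 16 17 18 19 20 21 22 23 24 25 26
G :  0  1  2  0  1  2  0  1  2  0  1  2  0  1  2  0  1  2  0  1  2  0  1  2  0  1  2

2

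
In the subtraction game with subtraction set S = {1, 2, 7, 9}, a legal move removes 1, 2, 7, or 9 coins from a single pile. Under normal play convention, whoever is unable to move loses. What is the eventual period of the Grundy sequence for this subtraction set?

n :  0  1  2  3  4  5  6  7  8  9 10 11 12 13 14 15 16 17 18 19 20 21 22 23
G :  0  1  2  0  1  2  0  1  2  3  4  0  1  2  0  1  2  0  1  2  3  4  0  1
G(n+11) = G(n) holds for n = 0,…,8 (a full window of length max(S) = 9), so the sequence is purely periodic with period 11.

11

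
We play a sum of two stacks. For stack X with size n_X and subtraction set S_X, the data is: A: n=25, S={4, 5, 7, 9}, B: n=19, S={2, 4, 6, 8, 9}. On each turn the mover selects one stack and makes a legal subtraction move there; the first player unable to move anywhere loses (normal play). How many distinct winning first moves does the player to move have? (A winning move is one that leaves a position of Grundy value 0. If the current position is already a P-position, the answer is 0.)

1

Stack A, S = {4, 5, 7, 9}:
n :  0  1  2  3  4  5  6  7  8  9 10 11 12 13 14 15 16 17 18 19 20 21 22 23 24 25
G :  0  0  0  0  1  1  1  1  2  2  2  2  3  0  0  0  0  1  1  1  1  2  2  2  2  3
G_A(25) = 3.
Stack B, S = {2, 4, 6, 8, 9}:
n :  0  1  2  3  4  5  6  7  8  9 10 11 12 13 14 15 16 17 18 19
G :  0  0  1  1  2  2  3  3  4  4  5  0  0  1  1  2  2  3  3  4
G_B(19) = 4.
Combined Grundy value = 3 ⊕ 4 = 7.
A winning move leaves total XOR = 0, i.e. changes one component's Grundy value g to g ⊕ X where X is the current total.
Stack A: need g' = 3⊕7 = 4. Options: 25−4→G=2, 25−5→G=1, 25−7→G=1, 25−9→G=0. Hits: 0.
Stack B: need g' = 4⊕7 = 3. Options: 19−2→G=3, 19−4→G=2, 19−6→G=1, 19−8→G=0, 19−9→G=5. Hits: 1.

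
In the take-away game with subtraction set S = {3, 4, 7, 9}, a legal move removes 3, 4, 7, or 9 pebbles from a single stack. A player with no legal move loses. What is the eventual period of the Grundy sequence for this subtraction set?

n :  0  1  2  3  4  5  6  7  8  9 10 11 12 13 14 15 16 17 18 19 20 21 22 23 24 25
G :  0  0  0  1  1  1  2  2  2  3  3  3  0  0  0  1  1  1  2  2  2  3  3  3  0  0
G(n+12) = G(n) holds for n = 0,…,8 (a full window of length max(S) = 9), so the sequence is purely periodic with period 12.

12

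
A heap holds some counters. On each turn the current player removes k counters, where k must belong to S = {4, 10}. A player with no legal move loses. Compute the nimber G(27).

1

G(0) = 0
G(1) = mex{} = 0
G(2) = mex{} = 0
G(3) = mex{} = 0
G(4) = mex{0} = 1
G(5) = mex{0} = 1
G(6) = mex{0} = 1
G(7) = mex{0} = 1
G(8) = mex{1} = 0
G(9) = mex{1} = 0
G(10) = mex{1,0} = 2
G(11) = mex{1,0} = 2
G(12) = mex{0,0} = 1
G(13) = mex{0,0} = 1
G(14) = mex{2,1} = 0
G(15) = mex{2,1} = 0
G(16) = mex{1,1} = 0
G(17) = mex{1,1} = 0
G(18) = mex{0,0} = 1
G(19) = mex{0,0} = 1
G(20) = mex{0,2} = 1
G(21) = mex{0,2} = 1
G(22) = mex{1,1} = 0
G(23) = mex{1,1} = 0
G(24) = mex{1,0} = 2
G(25) = mex{1,0} = 2
G(26) = mex{0,0} = 1
G(27) = mex{0,0} = 1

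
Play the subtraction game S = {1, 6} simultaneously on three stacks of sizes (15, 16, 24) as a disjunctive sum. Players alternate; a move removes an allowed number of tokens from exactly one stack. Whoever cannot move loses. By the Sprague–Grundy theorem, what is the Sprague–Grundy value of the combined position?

All stacks use S = {1, 6}:
G(0) = 0
G(1) = mex{0} = 1
G(2) = mex{1} = 0
G(3) = mex{0} = 1
G(4) = mex{1} = 0
G(5) = mex{0} = 1
G(6) = mex{1,0} = 2
G(7) = mex{2,1} = 0
G(8) = mex{0,0} = 1
G(9) = mex{1,1} = 0
G(10) = mex{0,0} = 1
G(11) = mex{1,1} = 0
G(12) = mex{0,2} = 1
G(13) = mex{1,0} = 2
G(14) = mex{2,1} = 0
G(15) = mex{0,0} = 1
G(16) = mex{1,1} = 0
G(17) = mex{0,0} = 1
G(18) = mex{1,1} = 0
G(19) = mex{0,2} = 1
G(20) = mex{1,0} = 2
G(21) = mex{2,1} = 0
G(22) = mex{0,0} = 1
G(23) = mex{1,1} = 0
G(24) = mex{0,0} = 1
Stack A: G(15) = 1.
Stack B: G(16) = 0.
Stack C: G(24) = 1.
Combined Grundy value = 1 ⊕ 0 ⊕ 1 = 0.

0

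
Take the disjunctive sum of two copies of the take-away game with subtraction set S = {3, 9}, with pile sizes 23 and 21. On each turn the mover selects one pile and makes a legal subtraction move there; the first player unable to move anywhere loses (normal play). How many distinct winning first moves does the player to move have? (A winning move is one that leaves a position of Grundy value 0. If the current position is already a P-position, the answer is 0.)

0

All piles use S = {3, 9}:
n :  0  1  2  3  4  5  6  7  8  9 10 11 12 13 14 15 16 17 18 19 20 21 22 23
G :  0  0  0  1  1  1  0  0  0  1  1  1  0  0  0  1  1  1  0  0  0  1  1  1
Pile A: G(23) = 1.
Pile B: G(21) = 1.
Combined Grundy value = 1 ⊕ 1 = 0.
A winning move leaves total XOR = 0, i.e. changes one component's Grundy value g to g ⊕ X where X is the current total.
Pile A: target g' = 1⊕0 = 1, but every legal move changes the Grundy value (mex property), so 0 moves.
Pile B: target g' = 1⊕0 = 1, but every legal move changes the Grundy value (mex property), so 0 moves.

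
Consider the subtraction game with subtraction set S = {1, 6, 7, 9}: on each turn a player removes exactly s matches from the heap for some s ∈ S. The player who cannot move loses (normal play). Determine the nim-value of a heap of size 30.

2

n :  0  1  2  3  4  5  6  7  8  9 10 11 12 13 14 15 16 17 18 19 20 21 22 23 24 25 26 27 28 29 30
G :  0  1  0  1  0  1  2  3  2  3  2  3  0  1  0  1  0  1  2  3  2  3  2  3  0  1  0  1  0  1  2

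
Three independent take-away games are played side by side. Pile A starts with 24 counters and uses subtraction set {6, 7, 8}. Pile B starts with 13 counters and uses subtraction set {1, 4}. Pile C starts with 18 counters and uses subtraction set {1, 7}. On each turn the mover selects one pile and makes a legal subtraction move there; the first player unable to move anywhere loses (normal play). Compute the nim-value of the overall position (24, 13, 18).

0

Pile A, S = {6, 7, 8}:
n :  0  1  2  3  4  5  6  7  8  9 10 11 12 13 14 15 16 17 18 19 20 21 22 23 24
G :  0  0  0  0  0  0  1  1  1  1  1  1  2  2  0  0  0  0  0  0  1  1  1  1  1
G_A(24) = 1.
Pile B, S = {1, 4}:
n :  0  1  2  3  4  5  6  7  8  9 10 11 12 13
G :  0  1  0  1  2  0  1  0  1  2  0  1  0  1
G_B(13) = 1.
Pile C, S = {1, 7}:
n :  0  1  2  3  4  5  6  7  8  9 10 11 12 13 14 15 16 17 18
G :  0  1  0  1  0  1  0  1  0  1  0  1  0  1  0  1  0  1  0
G_C(18) = 0.
Combined Grundy value = 1 ⊕ 1 ⊕ 0 = 0.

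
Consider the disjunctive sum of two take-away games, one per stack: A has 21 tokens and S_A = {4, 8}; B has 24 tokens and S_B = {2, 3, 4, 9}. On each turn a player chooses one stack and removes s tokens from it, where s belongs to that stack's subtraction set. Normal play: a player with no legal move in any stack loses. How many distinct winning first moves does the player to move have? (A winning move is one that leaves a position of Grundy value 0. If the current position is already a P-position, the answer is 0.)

Stack A, S = {4, 8}:
n :  0  1  2  3  4  5  6  7  8  9 10 11 12 13 14 15 16 17 18 19 20 21
G :  0  0  0  0  1  1  1  1  2  2  2  2  0  0  0  0  1  1  1  1  2  2
G_A(21) = 2.
Stack B, S = {2, 3, 4, 9}:
n :  0  1  2  3  4  5  6  7  8  9 10 11 12 13 14 15 16 17 18 19 20 21 22 23 24
G :  0  0  1  1  2  2  0  0  1  1  2  2  0  0  1  1  2  2  0  0  1  1  2  2  0
G_B(24) = 0.
Combined Grundy value = 2 ⊕ 0 = 2.
A winning move leaves total XOR = 0, i.e. changes one component's Grundy value g to g ⊕ X where X is the current total.
Stack A: need g' = 2⊕2 = 0. Options: 21−4→G=1, 21−8→G=0. Hits: 1.
Stack B: need g' = 0⊕2 = 2. Options: 24−2→G=2, 24−3→G=1, 24−4→G=1, 24−9→G=1. Hits: 1.

2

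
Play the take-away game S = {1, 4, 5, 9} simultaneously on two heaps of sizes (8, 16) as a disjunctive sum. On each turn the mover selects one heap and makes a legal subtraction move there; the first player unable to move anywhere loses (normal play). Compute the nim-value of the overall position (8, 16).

All heaps use S = {1, 4, 5, 9}:
n :  0  1  2  3  4  5  6  7  8  9 10 11 12 13 14 15 16
G :  0  1  0  1  2  3  2  3  0  1  0  1  2  3  2  3  0
Heap A: G(8) = 0.
Heap B: G(16) = 0.
Combined Grundy value = 0 ⊕ 0 = 0.

0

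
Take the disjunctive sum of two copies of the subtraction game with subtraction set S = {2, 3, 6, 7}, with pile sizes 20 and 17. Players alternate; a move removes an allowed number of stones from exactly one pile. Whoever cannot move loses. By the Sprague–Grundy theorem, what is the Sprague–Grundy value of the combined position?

All piles use S = {2, 3, 6, 7}:
G(0) = 0
G(1) = mex{} = 0
G(2) = mex{0} = 1
G(3) = mex{0,0} = 1
G(4) = mex{1,0} = 2
G(5) = mex{1,1} = 0
G(6) = mex{2,1,0} = 3
G(7) = mex{0,2,0,0} = 1
G(8) = mex{3,0,1,0} = 2
G(9) = mex{1,3,1,1} = 0
G(10) = mex{2,1,2,1} = 0
G(11) = mex{0,2,0,2} = 1
G(12) = mex{0,0,3,0} = 1
G(13) = mex{1,0,1,3} = 2
G(14) = mex{1,1,2,1} = 0
G(15) = mex{2,1,0,2} = 3
G(16) = mex{0,2,0,0} = 1
G(17) = mex{3,0,1,0} = 2
G(18) = mex{1,3,1,1} = 0
G(19) = mex{2,1,2,1} = 0
G(20) = mex{0,2,0,2} = 1
Pile A: G(20) = 1.
Pile B: G(17) = 2.
Combined Grundy value = 1 ⊕ 2 = 3.

3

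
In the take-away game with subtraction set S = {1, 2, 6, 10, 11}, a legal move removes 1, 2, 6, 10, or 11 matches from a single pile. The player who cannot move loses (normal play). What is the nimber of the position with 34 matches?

3

G(0) = 0
G(1) = mex{0} = 1
G(2) = mex{1,0} = 2
G(3) = mex{2,1} = 0
G(4) = mex{0,2} = 1
G(5) = mex{1,0} = 2
G(6) = mex{2,1,0} = 3
G(7) = mex{3,2,1} = 0
G(8) = mex{0,3,2} = 1
G(9) = mex{1,0,0} = 2
G(10) = mex{2,1,1,0} = 3
G(11) = mex{3,2,2,1,0} = 4
G(12) = mex{4,3,3,2,1} = 0
G(13) = mex{0,4,0,0,2} = 1
G(14) = mex{1,0,1,1,0} = 2
G(15) = mex{2,1,2,2,1} = 0
G(16) = mex{0,2,3,3,2} = 1
G(17) = mex{1,0,4,0,3} = 2
G(18) = mex{2,1,0,1,0} = 3
G(19) = mex{3,2,1,2,1} = 0
G(20) = mex{0,3,2,3,2} = 1
G(21) = mex{1,0,0,4,3} = 2
G(22) = mex{2,1,1,0,4} = 3
G(23) = mex{3,2,2,1,0} = 4
G(24) = mex{4,3,3,2,1} = 0
G(25) = mex{0,4,0,0,2} = 1
G(26) = mex{1,0,1,1,0} = 2
G(27) = mex{2,1,2,2,1} = 0
G(28) = mex{0,2,3,3,2} = 1
G(29) = mex{1,0,4,0,3} = 2
G(30) = mex{2,1,0,1,0} = 3
G(31) = mex{3,2,1,2,1} = 0
G(32) = mex{0,3,2,3,2} = 1
G(33) = mex{1,0,0,4,3} = 2
G(34) = mex{2,1,1,0,4} = 3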